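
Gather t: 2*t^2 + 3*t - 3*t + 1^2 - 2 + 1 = 2*t^2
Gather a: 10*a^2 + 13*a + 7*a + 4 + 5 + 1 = 10*a^2 + 20*a + 10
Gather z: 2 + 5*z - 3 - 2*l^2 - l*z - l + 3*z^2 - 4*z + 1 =-2*l^2 - l + 3*z^2 + z*(1 - l)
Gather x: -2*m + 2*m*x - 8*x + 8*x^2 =-2*m + 8*x^2 + x*(2*m - 8)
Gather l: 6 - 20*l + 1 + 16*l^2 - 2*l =16*l^2 - 22*l + 7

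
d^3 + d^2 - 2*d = d*(d - 1)*(d + 2)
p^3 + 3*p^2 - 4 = (p - 1)*(p + 2)^2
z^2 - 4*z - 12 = (z - 6)*(z + 2)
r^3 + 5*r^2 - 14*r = r*(r - 2)*(r + 7)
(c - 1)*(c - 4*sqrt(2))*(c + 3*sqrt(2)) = c^3 - sqrt(2)*c^2 - c^2 - 24*c + sqrt(2)*c + 24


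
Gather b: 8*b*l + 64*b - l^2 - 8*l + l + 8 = b*(8*l + 64) - l^2 - 7*l + 8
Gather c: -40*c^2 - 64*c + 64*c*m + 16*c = -40*c^2 + c*(64*m - 48)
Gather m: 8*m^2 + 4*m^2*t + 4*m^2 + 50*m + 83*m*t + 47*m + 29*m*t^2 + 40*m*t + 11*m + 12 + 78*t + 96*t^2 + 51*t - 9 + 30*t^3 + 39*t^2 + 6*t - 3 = m^2*(4*t + 12) + m*(29*t^2 + 123*t + 108) + 30*t^3 + 135*t^2 + 135*t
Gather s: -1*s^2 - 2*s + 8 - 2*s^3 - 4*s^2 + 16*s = -2*s^3 - 5*s^2 + 14*s + 8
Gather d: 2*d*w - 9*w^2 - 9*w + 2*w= 2*d*w - 9*w^2 - 7*w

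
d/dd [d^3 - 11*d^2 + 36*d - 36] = 3*d^2 - 22*d + 36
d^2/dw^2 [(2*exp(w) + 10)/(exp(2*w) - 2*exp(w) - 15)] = 2*(exp(4*w) + 22*exp(3*w) + 60*exp(2*w) + 290*exp(w) + 75)*exp(w)/(exp(6*w) - 6*exp(5*w) - 33*exp(4*w) + 172*exp(3*w) + 495*exp(2*w) - 1350*exp(w) - 3375)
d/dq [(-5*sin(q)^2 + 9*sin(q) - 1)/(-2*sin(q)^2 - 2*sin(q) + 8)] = 7*(-6*sin(q) - cos(2*q) + 6)*cos(q)/(2*(sin(q)^2 + sin(q) - 4)^2)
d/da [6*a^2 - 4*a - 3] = 12*a - 4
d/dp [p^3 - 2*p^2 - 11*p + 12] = 3*p^2 - 4*p - 11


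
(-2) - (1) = -3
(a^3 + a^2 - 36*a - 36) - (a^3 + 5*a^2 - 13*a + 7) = -4*a^2 - 23*a - 43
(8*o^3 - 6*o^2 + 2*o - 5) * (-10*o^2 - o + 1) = -80*o^5 + 52*o^4 - 6*o^3 + 42*o^2 + 7*o - 5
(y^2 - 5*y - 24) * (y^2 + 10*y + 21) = y^4 + 5*y^3 - 53*y^2 - 345*y - 504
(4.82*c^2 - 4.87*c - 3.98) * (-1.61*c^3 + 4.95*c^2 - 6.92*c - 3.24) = -7.7602*c^5 + 31.6997*c^4 - 51.0531*c^3 - 1.6174*c^2 + 43.3204*c + 12.8952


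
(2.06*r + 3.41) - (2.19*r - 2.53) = 5.94 - 0.13*r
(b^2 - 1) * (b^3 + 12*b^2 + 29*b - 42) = b^5 + 12*b^4 + 28*b^3 - 54*b^2 - 29*b + 42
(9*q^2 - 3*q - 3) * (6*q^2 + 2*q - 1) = 54*q^4 - 33*q^2 - 3*q + 3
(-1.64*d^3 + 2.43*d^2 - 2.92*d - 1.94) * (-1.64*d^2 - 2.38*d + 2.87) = 2.6896*d^5 - 0.0820000000000003*d^4 - 5.7014*d^3 + 17.1053*d^2 - 3.7632*d - 5.5678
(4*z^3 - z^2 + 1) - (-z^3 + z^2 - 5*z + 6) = 5*z^3 - 2*z^2 + 5*z - 5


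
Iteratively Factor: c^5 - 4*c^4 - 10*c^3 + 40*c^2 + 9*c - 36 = (c - 3)*(c^4 - c^3 - 13*c^2 + c + 12) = (c - 3)*(c - 1)*(c^3 - 13*c - 12) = (c - 4)*(c - 3)*(c - 1)*(c^2 + 4*c + 3) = (c - 4)*(c - 3)*(c - 1)*(c + 1)*(c + 3)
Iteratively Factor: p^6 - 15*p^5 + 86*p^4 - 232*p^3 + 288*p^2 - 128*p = (p - 4)*(p^5 - 11*p^4 + 42*p^3 - 64*p^2 + 32*p) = (p - 4)^2*(p^4 - 7*p^3 + 14*p^2 - 8*p) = p*(p - 4)^2*(p^3 - 7*p^2 + 14*p - 8) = p*(p - 4)^2*(p - 1)*(p^2 - 6*p + 8) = p*(p - 4)^2*(p - 2)*(p - 1)*(p - 4)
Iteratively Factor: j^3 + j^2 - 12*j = (j)*(j^2 + j - 12) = j*(j - 3)*(j + 4)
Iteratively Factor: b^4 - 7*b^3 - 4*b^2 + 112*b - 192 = (b - 4)*(b^3 - 3*b^2 - 16*b + 48) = (b - 4)*(b - 3)*(b^2 - 16) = (b - 4)*(b - 3)*(b + 4)*(b - 4)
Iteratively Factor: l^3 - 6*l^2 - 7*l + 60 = (l - 4)*(l^2 - 2*l - 15) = (l - 4)*(l + 3)*(l - 5)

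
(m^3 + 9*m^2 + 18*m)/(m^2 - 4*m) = (m^2 + 9*m + 18)/(m - 4)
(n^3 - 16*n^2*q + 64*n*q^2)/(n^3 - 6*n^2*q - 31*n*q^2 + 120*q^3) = n*(-n + 8*q)/(-n^2 - 2*n*q + 15*q^2)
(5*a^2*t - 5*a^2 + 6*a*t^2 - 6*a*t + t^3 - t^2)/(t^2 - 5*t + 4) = (5*a^2 + 6*a*t + t^2)/(t - 4)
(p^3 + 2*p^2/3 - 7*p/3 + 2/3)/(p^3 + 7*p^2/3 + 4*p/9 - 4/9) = 3*(p - 1)/(3*p + 2)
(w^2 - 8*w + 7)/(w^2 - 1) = (w - 7)/(w + 1)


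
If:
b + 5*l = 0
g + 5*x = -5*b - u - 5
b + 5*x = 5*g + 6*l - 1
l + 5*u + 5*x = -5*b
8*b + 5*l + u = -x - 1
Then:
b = -25/151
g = -2886/3775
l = 5/151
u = 3966/3775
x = -3366/3775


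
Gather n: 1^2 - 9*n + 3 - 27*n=4 - 36*n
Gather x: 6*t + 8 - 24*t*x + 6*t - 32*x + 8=12*t + x*(-24*t - 32) + 16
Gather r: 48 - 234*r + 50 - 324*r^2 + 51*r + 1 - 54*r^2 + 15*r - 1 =-378*r^2 - 168*r + 98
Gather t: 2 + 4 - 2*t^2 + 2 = 8 - 2*t^2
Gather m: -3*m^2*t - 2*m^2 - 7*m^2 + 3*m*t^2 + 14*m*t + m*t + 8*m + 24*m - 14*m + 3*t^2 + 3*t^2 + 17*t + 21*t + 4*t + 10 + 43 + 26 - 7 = m^2*(-3*t - 9) + m*(3*t^2 + 15*t + 18) + 6*t^2 + 42*t + 72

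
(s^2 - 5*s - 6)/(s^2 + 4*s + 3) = (s - 6)/(s + 3)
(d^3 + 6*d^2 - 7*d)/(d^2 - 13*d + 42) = d*(d^2 + 6*d - 7)/(d^2 - 13*d + 42)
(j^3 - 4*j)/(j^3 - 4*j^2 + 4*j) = (j + 2)/(j - 2)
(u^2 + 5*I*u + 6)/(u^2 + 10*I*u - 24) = (u - I)/(u + 4*I)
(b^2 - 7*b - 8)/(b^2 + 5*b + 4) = (b - 8)/(b + 4)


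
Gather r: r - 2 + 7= r + 5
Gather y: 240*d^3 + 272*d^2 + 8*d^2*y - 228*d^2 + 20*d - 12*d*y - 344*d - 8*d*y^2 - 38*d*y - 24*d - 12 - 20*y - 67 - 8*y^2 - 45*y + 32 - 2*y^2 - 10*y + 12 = 240*d^3 + 44*d^2 - 348*d + y^2*(-8*d - 10) + y*(8*d^2 - 50*d - 75) - 35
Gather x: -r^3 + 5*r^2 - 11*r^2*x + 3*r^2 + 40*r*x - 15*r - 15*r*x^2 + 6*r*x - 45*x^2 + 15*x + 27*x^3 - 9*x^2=-r^3 + 8*r^2 - 15*r + 27*x^3 + x^2*(-15*r - 54) + x*(-11*r^2 + 46*r + 15)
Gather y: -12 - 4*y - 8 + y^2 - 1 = y^2 - 4*y - 21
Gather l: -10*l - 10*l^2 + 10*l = -10*l^2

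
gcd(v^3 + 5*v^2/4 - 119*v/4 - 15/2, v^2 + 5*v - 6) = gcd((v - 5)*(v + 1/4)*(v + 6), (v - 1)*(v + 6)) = v + 6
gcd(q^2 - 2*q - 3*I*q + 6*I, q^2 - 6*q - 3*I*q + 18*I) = q - 3*I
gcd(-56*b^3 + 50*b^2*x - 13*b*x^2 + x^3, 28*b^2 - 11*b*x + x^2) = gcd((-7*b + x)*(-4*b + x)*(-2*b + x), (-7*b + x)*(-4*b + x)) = 28*b^2 - 11*b*x + x^2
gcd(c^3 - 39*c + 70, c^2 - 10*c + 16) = c - 2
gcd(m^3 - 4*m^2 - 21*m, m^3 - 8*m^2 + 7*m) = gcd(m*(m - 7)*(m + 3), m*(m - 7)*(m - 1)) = m^2 - 7*m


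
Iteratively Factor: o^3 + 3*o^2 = (o)*(o^2 + 3*o) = o*(o + 3)*(o)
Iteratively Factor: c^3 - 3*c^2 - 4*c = (c + 1)*(c^2 - 4*c) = c*(c + 1)*(c - 4)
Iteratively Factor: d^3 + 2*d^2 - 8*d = (d - 2)*(d^2 + 4*d) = (d - 2)*(d + 4)*(d)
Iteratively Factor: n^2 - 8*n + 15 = (n - 3)*(n - 5)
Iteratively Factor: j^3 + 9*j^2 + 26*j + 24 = (j + 2)*(j^2 + 7*j + 12) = (j + 2)*(j + 3)*(j + 4)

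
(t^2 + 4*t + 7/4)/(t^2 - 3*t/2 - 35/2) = (t + 1/2)/(t - 5)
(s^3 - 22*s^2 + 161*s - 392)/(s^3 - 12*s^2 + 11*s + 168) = (s - 7)/(s + 3)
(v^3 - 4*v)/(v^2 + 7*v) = (v^2 - 4)/(v + 7)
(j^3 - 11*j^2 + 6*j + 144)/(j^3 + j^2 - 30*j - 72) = (j - 8)/(j + 4)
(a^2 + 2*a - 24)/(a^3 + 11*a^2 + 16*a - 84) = (a - 4)/(a^2 + 5*a - 14)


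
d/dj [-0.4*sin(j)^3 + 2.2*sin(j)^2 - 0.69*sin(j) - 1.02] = (-1.2*sin(j)^2 + 4.4*sin(j) - 0.69)*cos(j)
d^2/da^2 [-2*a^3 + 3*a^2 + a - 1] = 6 - 12*a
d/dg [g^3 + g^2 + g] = 3*g^2 + 2*g + 1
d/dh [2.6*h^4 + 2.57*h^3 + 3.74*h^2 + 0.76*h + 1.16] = 10.4*h^3 + 7.71*h^2 + 7.48*h + 0.76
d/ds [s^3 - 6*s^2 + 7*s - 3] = 3*s^2 - 12*s + 7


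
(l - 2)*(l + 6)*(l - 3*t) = l^3 - 3*l^2*t + 4*l^2 - 12*l*t - 12*l + 36*t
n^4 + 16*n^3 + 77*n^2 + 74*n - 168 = (n - 1)*(n + 4)*(n + 6)*(n + 7)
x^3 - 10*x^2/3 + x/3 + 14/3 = (x - 7/3)*(x - 2)*(x + 1)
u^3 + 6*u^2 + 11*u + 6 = (u + 1)*(u + 2)*(u + 3)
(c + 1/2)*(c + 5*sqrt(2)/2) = c^2 + c/2 + 5*sqrt(2)*c/2 + 5*sqrt(2)/4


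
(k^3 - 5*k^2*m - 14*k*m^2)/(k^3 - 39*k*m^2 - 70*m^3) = k/(k + 5*m)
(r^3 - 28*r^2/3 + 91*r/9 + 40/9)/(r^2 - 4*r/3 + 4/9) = (9*r^3 - 84*r^2 + 91*r + 40)/(9*r^2 - 12*r + 4)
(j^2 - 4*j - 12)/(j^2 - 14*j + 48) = (j + 2)/(j - 8)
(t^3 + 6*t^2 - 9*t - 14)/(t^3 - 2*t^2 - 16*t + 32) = (t^2 + 8*t + 7)/(t^2 - 16)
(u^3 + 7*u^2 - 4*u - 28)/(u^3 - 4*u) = (u + 7)/u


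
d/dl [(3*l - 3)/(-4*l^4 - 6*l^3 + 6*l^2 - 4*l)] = 3*(3*l^4 - l^3 - 6*l^2 + 3*l - 1)/(l^2*(4*l^6 + 12*l^5 - 3*l^4 - 10*l^3 + 21*l^2 - 12*l + 4))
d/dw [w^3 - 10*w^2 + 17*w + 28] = 3*w^2 - 20*w + 17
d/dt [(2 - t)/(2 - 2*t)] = 1/(2*(t - 1)^2)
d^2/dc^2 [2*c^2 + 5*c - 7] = 4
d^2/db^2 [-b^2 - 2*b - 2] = -2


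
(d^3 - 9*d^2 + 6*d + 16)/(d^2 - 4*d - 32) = (d^2 - d - 2)/(d + 4)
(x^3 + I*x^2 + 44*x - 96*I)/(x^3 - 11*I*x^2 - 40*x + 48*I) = (x + 8*I)/(x - 4*I)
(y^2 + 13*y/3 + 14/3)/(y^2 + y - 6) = (y^2 + 13*y/3 + 14/3)/(y^2 + y - 6)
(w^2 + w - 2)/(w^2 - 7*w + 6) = (w + 2)/(w - 6)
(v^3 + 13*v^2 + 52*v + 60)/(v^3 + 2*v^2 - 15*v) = (v^2 + 8*v + 12)/(v*(v - 3))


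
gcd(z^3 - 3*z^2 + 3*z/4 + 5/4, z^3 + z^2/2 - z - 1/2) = z^2 - z/2 - 1/2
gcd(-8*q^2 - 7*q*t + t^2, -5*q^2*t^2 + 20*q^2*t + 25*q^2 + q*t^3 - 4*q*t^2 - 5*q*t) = 1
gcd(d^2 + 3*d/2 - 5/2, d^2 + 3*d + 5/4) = d + 5/2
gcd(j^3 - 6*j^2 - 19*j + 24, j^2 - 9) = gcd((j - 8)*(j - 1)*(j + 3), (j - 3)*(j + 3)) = j + 3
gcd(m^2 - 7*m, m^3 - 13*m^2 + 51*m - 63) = m - 7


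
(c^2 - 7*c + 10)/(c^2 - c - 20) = (c - 2)/(c + 4)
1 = 1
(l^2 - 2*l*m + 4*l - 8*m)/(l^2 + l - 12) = (l - 2*m)/(l - 3)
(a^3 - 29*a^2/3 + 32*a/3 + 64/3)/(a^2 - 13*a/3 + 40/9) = 3*(a^2 - 7*a - 8)/(3*a - 5)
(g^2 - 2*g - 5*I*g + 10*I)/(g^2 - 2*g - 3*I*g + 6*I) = (g - 5*I)/(g - 3*I)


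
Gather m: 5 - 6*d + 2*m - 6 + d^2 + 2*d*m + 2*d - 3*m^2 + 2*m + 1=d^2 - 4*d - 3*m^2 + m*(2*d + 4)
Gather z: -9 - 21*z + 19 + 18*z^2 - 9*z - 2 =18*z^2 - 30*z + 8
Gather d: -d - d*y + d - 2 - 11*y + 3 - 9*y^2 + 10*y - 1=-d*y - 9*y^2 - y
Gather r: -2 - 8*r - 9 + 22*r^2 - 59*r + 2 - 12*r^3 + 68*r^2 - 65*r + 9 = -12*r^3 + 90*r^2 - 132*r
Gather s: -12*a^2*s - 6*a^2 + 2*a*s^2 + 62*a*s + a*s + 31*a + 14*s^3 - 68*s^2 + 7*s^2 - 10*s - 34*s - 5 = -6*a^2 + 31*a + 14*s^3 + s^2*(2*a - 61) + s*(-12*a^2 + 63*a - 44) - 5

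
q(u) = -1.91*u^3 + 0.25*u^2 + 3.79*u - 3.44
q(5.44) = -282.91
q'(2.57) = -32.77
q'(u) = -5.73*u^2 + 0.5*u + 3.79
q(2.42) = -19.87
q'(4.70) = -120.44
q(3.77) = -87.94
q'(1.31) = -5.39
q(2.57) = -24.47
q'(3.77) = -75.76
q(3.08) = -45.20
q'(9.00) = -455.84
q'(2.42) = -28.56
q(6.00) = -384.26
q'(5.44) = -163.06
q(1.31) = -2.34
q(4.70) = -178.41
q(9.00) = -1341.47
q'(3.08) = -49.03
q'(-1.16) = -4.50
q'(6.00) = -199.49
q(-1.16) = -4.52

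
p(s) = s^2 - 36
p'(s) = 2*s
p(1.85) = -32.58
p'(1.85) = 3.70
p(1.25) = -34.44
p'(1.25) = 2.50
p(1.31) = -34.28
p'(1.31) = 2.62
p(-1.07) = -34.86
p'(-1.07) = -2.14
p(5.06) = -10.40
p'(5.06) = 10.12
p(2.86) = -27.82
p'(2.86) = 5.72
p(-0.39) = -35.85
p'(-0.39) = -0.78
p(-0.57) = -35.68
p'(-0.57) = -1.14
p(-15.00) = 189.00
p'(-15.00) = -30.00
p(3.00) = -27.00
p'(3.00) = 6.00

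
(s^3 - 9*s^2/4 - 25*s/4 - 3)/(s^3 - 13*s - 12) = (s + 3/4)/(s + 3)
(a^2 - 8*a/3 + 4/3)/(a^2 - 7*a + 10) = (a - 2/3)/(a - 5)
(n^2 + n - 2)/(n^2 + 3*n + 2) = (n - 1)/(n + 1)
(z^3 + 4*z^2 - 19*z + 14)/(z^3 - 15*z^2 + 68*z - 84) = (z^2 + 6*z - 7)/(z^2 - 13*z + 42)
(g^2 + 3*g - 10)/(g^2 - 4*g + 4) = (g + 5)/(g - 2)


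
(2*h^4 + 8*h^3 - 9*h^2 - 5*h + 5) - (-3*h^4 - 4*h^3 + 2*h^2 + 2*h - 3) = 5*h^4 + 12*h^3 - 11*h^2 - 7*h + 8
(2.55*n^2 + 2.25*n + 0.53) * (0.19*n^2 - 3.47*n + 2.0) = 0.4845*n^4 - 8.421*n^3 - 2.6068*n^2 + 2.6609*n + 1.06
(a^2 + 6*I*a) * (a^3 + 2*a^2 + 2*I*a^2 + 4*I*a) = a^5 + 2*a^4 + 8*I*a^4 - 12*a^3 + 16*I*a^3 - 24*a^2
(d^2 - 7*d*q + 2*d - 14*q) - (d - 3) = d^2 - 7*d*q + d - 14*q + 3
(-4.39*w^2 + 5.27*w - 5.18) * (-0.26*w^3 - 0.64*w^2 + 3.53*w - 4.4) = 1.1414*w^5 + 1.4394*w^4 - 17.5227*w^3 + 41.2343*w^2 - 41.4734*w + 22.792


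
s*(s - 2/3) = s^2 - 2*s/3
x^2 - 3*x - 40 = (x - 8)*(x + 5)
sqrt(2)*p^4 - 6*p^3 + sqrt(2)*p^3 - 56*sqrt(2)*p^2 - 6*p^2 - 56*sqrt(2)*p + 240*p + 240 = (p - 6*sqrt(2))*(p - 2*sqrt(2))*(p + 5*sqrt(2))*(sqrt(2)*p + sqrt(2))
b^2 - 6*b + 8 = (b - 4)*(b - 2)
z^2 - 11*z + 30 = (z - 6)*(z - 5)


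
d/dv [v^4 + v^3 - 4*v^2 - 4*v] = 4*v^3 + 3*v^2 - 8*v - 4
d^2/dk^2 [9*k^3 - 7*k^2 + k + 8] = 54*k - 14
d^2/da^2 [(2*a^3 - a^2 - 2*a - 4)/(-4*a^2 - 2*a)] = 4*(a^3 + 12*a^2 + 6*a + 1)/(a^3*(8*a^3 + 12*a^2 + 6*a + 1))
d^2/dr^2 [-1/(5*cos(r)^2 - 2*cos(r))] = (50*(1 - cos(2*r))^2 + 75*cos(r) + 54*cos(2*r) - 15*cos(3*r) - 162)/(2*(5*cos(r) - 2)^3*cos(r)^3)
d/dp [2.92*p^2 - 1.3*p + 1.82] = 5.84*p - 1.3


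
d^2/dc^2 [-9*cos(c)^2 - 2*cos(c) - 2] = 2*cos(c) + 18*cos(2*c)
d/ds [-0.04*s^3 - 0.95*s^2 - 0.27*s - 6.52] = -0.12*s^2 - 1.9*s - 0.27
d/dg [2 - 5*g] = -5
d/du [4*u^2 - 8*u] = 8*u - 8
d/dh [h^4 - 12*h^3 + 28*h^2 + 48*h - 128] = 4*h^3 - 36*h^2 + 56*h + 48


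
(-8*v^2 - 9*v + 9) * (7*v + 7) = -56*v^3 - 119*v^2 + 63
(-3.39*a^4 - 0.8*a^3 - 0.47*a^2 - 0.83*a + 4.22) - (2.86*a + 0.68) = -3.39*a^4 - 0.8*a^3 - 0.47*a^2 - 3.69*a + 3.54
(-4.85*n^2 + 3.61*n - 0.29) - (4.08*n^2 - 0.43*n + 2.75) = -8.93*n^2 + 4.04*n - 3.04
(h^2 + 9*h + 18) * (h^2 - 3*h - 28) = h^4 + 6*h^3 - 37*h^2 - 306*h - 504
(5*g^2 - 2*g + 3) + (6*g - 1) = 5*g^2 + 4*g + 2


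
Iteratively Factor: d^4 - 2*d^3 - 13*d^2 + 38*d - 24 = (d + 4)*(d^3 - 6*d^2 + 11*d - 6) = (d - 2)*(d + 4)*(d^2 - 4*d + 3) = (d - 2)*(d - 1)*(d + 4)*(d - 3)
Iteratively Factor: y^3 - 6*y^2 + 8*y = (y)*(y^2 - 6*y + 8) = y*(y - 2)*(y - 4)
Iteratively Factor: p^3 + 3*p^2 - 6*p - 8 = (p - 2)*(p^2 + 5*p + 4) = (p - 2)*(p + 1)*(p + 4)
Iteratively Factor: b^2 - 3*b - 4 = (b + 1)*(b - 4)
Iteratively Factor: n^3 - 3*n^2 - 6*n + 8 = (n + 2)*(n^2 - 5*n + 4) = (n - 4)*(n + 2)*(n - 1)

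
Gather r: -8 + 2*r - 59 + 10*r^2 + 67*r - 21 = 10*r^2 + 69*r - 88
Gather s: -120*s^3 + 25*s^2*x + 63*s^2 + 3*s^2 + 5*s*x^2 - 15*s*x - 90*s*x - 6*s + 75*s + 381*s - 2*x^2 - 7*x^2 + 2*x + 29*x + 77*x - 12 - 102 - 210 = -120*s^3 + s^2*(25*x + 66) + s*(5*x^2 - 105*x + 450) - 9*x^2 + 108*x - 324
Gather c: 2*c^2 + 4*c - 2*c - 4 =2*c^2 + 2*c - 4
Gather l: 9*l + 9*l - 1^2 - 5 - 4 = 18*l - 10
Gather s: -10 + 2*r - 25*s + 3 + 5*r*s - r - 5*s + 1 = r + s*(5*r - 30) - 6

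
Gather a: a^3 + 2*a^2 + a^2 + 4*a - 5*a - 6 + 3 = a^3 + 3*a^2 - a - 3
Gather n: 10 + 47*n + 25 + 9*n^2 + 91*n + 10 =9*n^2 + 138*n + 45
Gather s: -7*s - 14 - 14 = -7*s - 28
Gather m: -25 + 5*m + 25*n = 5*m + 25*n - 25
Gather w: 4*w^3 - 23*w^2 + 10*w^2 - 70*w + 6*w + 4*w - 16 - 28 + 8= 4*w^3 - 13*w^2 - 60*w - 36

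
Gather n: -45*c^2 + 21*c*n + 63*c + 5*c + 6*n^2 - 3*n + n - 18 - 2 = -45*c^2 + 68*c + 6*n^2 + n*(21*c - 2) - 20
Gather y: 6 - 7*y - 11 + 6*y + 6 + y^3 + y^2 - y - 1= y^3 + y^2 - 2*y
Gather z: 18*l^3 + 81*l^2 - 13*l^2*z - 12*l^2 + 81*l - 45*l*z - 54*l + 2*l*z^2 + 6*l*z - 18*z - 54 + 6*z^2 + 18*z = 18*l^3 + 69*l^2 + 27*l + z^2*(2*l + 6) + z*(-13*l^2 - 39*l) - 54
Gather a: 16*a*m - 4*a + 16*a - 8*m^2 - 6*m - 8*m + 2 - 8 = a*(16*m + 12) - 8*m^2 - 14*m - 6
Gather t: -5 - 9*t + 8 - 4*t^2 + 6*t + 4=-4*t^2 - 3*t + 7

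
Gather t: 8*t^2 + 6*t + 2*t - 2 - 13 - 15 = 8*t^2 + 8*t - 30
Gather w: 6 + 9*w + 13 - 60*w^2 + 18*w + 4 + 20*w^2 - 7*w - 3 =-40*w^2 + 20*w + 20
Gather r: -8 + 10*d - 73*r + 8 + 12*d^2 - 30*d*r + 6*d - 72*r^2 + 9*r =12*d^2 + 16*d - 72*r^2 + r*(-30*d - 64)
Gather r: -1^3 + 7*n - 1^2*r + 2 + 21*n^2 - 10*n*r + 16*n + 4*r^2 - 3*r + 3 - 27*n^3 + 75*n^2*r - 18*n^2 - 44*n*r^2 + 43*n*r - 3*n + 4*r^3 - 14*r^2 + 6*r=-27*n^3 + 3*n^2 + 20*n + 4*r^3 + r^2*(-44*n - 10) + r*(75*n^2 + 33*n + 2) + 4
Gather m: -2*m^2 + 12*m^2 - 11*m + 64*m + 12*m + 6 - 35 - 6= 10*m^2 + 65*m - 35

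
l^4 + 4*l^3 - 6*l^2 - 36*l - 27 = (l - 3)*(l + 1)*(l + 3)^2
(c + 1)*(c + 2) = c^2 + 3*c + 2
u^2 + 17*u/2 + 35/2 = (u + 7/2)*(u + 5)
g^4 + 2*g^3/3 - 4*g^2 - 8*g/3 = g*(g - 2)*(g + 2/3)*(g + 2)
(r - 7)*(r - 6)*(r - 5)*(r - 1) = r^4 - 19*r^3 + 125*r^2 - 317*r + 210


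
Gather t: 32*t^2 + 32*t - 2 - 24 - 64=32*t^2 + 32*t - 90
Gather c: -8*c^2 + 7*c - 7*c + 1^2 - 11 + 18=8 - 8*c^2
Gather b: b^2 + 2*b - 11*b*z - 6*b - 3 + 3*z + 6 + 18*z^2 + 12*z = b^2 + b*(-11*z - 4) + 18*z^2 + 15*z + 3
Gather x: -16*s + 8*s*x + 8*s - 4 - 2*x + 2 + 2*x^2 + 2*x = 8*s*x - 8*s + 2*x^2 - 2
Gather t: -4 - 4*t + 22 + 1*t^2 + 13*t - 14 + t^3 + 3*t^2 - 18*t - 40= t^3 + 4*t^2 - 9*t - 36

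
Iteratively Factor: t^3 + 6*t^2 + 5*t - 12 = (t - 1)*(t^2 + 7*t + 12) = (t - 1)*(t + 4)*(t + 3)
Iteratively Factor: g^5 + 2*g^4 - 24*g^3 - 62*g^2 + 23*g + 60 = (g + 4)*(g^4 - 2*g^3 - 16*g^2 + 2*g + 15) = (g + 1)*(g + 4)*(g^3 - 3*g^2 - 13*g + 15) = (g - 5)*(g + 1)*(g + 4)*(g^2 + 2*g - 3) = (g - 5)*(g + 1)*(g + 3)*(g + 4)*(g - 1)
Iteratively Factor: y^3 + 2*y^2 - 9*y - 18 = (y - 3)*(y^2 + 5*y + 6) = (y - 3)*(y + 3)*(y + 2)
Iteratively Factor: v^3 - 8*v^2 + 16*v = (v)*(v^2 - 8*v + 16) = v*(v - 4)*(v - 4)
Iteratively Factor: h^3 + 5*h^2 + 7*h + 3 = (h + 1)*(h^2 + 4*h + 3) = (h + 1)^2*(h + 3)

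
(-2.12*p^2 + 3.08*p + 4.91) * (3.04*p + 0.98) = -6.4448*p^3 + 7.2856*p^2 + 17.9448*p + 4.8118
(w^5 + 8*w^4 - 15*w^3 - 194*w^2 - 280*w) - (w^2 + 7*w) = w^5 + 8*w^4 - 15*w^3 - 195*w^2 - 287*w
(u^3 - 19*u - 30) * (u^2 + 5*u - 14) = u^5 + 5*u^4 - 33*u^3 - 125*u^2 + 116*u + 420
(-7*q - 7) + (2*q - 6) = -5*q - 13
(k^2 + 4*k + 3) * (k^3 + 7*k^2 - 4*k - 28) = k^5 + 11*k^4 + 27*k^3 - 23*k^2 - 124*k - 84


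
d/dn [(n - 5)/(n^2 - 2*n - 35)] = (n^2 - 2*n - 2*(n - 5)*(n - 1) - 35)/(-n^2 + 2*n + 35)^2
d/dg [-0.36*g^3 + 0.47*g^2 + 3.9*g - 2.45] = -1.08*g^2 + 0.94*g + 3.9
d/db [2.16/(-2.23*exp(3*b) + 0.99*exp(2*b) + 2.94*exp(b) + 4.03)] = (14.4504*exp(2*b) - 4.2768*exp(b) - 6.3504)*exp(b)/(-2.23*exp(3*b) + 0.99*exp(2*b) + 2.94*exp(b) + 4.03)^2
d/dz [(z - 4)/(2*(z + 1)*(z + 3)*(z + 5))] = (-2*z^3 + 3*z^2 + 72*z + 107)/(2*(z^6 + 18*z^5 + 127*z^4 + 444*z^3 + 799*z^2 + 690*z + 225))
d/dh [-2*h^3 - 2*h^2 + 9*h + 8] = -6*h^2 - 4*h + 9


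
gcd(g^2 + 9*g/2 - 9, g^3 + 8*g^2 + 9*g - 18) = g + 6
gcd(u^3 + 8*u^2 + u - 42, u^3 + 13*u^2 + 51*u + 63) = u^2 + 10*u + 21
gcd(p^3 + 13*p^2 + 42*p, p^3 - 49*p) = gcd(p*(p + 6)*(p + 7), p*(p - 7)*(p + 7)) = p^2 + 7*p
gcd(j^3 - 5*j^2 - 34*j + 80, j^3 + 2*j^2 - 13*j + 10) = j^2 + 3*j - 10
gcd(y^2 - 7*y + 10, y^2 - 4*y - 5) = y - 5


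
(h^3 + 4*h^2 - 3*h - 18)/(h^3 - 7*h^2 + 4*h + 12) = (h^2 + 6*h + 9)/(h^2 - 5*h - 6)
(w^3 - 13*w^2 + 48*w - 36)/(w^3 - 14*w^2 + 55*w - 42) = (w - 6)/(w - 7)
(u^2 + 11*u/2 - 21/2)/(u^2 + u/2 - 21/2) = (2*u^2 + 11*u - 21)/(2*u^2 + u - 21)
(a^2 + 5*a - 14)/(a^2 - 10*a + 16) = (a + 7)/(a - 8)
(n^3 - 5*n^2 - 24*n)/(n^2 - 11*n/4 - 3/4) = 4*n*(-n^2 + 5*n + 24)/(-4*n^2 + 11*n + 3)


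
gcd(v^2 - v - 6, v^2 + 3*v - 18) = v - 3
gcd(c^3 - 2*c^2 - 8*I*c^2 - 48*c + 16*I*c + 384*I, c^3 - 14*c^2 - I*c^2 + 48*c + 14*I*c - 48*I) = c - 8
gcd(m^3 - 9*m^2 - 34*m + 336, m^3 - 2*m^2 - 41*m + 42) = m^2 - m - 42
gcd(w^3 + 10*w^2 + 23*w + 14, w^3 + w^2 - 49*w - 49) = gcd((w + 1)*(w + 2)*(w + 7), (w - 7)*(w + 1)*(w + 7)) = w^2 + 8*w + 7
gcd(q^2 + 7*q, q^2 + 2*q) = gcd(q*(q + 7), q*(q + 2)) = q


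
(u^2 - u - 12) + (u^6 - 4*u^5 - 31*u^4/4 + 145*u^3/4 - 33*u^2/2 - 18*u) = u^6 - 4*u^5 - 31*u^4/4 + 145*u^3/4 - 31*u^2/2 - 19*u - 12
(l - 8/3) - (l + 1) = -11/3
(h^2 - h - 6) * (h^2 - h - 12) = h^4 - 2*h^3 - 17*h^2 + 18*h + 72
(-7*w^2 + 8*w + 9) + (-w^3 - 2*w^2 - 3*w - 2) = -w^3 - 9*w^2 + 5*w + 7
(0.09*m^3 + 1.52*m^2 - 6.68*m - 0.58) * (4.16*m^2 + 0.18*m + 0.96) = 0.3744*m^5 + 6.3394*m^4 - 27.4288*m^3 - 2.156*m^2 - 6.5172*m - 0.5568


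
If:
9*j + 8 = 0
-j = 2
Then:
No Solution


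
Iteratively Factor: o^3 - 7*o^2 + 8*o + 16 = (o + 1)*(o^2 - 8*o + 16) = (o - 4)*(o + 1)*(o - 4)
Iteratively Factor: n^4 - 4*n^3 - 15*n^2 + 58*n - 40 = (n - 2)*(n^3 - 2*n^2 - 19*n + 20) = (n - 2)*(n + 4)*(n^2 - 6*n + 5) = (n - 2)*(n - 1)*(n + 4)*(n - 5)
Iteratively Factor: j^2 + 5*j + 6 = (j + 2)*(j + 3)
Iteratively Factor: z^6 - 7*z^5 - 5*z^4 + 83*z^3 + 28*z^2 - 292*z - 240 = (z + 2)*(z^5 - 9*z^4 + 13*z^3 + 57*z^2 - 86*z - 120) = (z - 3)*(z + 2)*(z^4 - 6*z^3 - 5*z^2 + 42*z + 40) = (z - 3)*(z + 1)*(z + 2)*(z^3 - 7*z^2 + 2*z + 40) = (z - 5)*(z - 3)*(z + 1)*(z + 2)*(z^2 - 2*z - 8) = (z - 5)*(z - 4)*(z - 3)*(z + 1)*(z + 2)*(z + 2)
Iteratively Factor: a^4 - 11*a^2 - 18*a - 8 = (a + 1)*(a^3 - a^2 - 10*a - 8) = (a + 1)^2*(a^2 - 2*a - 8) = (a - 4)*(a + 1)^2*(a + 2)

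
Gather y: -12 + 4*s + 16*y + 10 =4*s + 16*y - 2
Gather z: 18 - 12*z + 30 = 48 - 12*z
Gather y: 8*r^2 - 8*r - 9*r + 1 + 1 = 8*r^2 - 17*r + 2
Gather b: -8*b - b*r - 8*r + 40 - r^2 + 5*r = b*(-r - 8) - r^2 - 3*r + 40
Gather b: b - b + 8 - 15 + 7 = 0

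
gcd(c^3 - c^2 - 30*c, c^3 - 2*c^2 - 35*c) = c^2 + 5*c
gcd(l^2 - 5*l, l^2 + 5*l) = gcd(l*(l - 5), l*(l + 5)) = l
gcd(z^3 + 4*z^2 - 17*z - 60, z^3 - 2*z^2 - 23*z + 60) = z^2 + z - 20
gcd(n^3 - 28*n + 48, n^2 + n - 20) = n - 4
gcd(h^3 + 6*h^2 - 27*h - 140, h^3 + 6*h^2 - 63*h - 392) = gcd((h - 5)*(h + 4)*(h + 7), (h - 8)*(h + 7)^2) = h + 7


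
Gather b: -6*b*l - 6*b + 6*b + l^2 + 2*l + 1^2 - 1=-6*b*l + l^2 + 2*l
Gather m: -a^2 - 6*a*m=-a^2 - 6*a*m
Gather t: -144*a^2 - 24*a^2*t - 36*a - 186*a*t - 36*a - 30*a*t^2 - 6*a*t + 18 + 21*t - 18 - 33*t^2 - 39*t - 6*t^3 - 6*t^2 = -144*a^2 - 72*a - 6*t^3 + t^2*(-30*a - 39) + t*(-24*a^2 - 192*a - 18)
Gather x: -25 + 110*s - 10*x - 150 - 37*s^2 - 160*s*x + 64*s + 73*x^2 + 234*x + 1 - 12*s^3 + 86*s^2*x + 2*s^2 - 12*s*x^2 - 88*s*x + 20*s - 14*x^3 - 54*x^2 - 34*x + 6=-12*s^3 - 35*s^2 + 194*s - 14*x^3 + x^2*(19 - 12*s) + x*(86*s^2 - 248*s + 190) - 168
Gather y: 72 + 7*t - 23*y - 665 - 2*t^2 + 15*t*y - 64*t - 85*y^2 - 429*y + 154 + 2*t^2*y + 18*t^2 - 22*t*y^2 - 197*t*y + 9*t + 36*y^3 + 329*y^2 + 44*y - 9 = 16*t^2 - 48*t + 36*y^3 + y^2*(244 - 22*t) + y*(2*t^2 - 182*t - 408) - 448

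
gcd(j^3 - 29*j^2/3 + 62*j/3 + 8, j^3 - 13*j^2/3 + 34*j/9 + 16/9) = j + 1/3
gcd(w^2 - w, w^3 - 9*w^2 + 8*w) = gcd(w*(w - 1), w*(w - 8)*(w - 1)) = w^2 - w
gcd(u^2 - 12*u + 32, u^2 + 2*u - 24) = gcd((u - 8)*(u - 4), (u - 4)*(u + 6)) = u - 4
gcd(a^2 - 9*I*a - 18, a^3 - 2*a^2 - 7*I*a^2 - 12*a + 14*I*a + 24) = a - 3*I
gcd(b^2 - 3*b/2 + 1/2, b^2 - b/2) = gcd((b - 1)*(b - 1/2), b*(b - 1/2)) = b - 1/2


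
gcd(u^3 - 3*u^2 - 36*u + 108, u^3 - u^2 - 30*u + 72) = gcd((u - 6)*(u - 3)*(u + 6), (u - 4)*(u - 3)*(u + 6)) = u^2 + 3*u - 18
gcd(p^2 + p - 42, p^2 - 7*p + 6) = p - 6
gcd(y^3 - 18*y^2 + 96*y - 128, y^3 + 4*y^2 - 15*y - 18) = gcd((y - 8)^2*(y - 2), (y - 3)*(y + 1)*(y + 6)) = 1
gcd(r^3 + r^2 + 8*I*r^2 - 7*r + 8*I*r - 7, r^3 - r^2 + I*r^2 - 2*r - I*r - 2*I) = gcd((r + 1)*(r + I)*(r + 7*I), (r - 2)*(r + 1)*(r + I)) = r^2 + r*(1 + I) + I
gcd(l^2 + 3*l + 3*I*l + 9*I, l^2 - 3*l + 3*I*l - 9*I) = l + 3*I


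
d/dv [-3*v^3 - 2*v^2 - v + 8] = -9*v^2 - 4*v - 1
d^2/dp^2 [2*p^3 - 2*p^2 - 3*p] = 12*p - 4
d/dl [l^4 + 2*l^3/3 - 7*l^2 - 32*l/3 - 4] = 4*l^3 + 2*l^2 - 14*l - 32/3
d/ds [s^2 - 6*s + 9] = 2*s - 6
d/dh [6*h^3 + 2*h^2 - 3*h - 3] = 18*h^2 + 4*h - 3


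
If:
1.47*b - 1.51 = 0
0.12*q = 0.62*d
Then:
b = 1.03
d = 0.193548387096774*q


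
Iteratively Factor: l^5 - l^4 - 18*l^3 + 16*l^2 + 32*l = (l)*(l^4 - l^3 - 18*l^2 + 16*l + 32) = l*(l - 2)*(l^3 + l^2 - 16*l - 16) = l*(l - 2)*(l + 1)*(l^2 - 16) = l*(l - 4)*(l - 2)*(l + 1)*(l + 4)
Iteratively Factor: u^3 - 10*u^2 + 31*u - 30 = (u - 2)*(u^2 - 8*u + 15) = (u - 5)*(u - 2)*(u - 3)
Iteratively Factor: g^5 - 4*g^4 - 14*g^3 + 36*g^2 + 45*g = (g)*(g^4 - 4*g^3 - 14*g^2 + 36*g + 45) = g*(g - 5)*(g^3 + g^2 - 9*g - 9) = g*(g - 5)*(g - 3)*(g^2 + 4*g + 3) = g*(g - 5)*(g - 3)*(g + 1)*(g + 3)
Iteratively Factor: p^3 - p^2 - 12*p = (p)*(p^2 - p - 12) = p*(p - 4)*(p + 3)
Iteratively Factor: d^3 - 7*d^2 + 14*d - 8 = (d - 1)*(d^2 - 6*d + 8) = (d - 4)*(d - 1)*(d - 2)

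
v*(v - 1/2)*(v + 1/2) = v^3 - v/4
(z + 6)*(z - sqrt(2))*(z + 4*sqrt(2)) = z^3 + 3*sqrt(2)*z^2 + 6*z^2 - 8*z + 18*sqrt(2)*z - 48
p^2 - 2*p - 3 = (p - 3)*(p + 1)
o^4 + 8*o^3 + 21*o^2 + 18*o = o*(o + 2)*(o + 3)^2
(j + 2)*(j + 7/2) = j^2 + 11*j/2 + 7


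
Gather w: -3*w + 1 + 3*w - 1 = 0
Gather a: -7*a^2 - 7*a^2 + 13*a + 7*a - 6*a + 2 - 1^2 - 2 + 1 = -14*a^2 + 14*a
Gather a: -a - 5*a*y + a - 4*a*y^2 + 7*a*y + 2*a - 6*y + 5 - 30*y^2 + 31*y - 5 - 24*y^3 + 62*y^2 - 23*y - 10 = a*(-4*y^2 + 2*y + 2) - 24*y^3 + 32*y^2 + 2*y - 10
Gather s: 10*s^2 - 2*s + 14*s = 10*s^2 + 12*s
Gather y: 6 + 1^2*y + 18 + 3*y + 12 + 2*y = 6*y + 36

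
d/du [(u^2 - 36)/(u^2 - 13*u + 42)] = -13/(u^2 - 14*u + 49)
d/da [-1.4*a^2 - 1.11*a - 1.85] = -2.8*a - 1.11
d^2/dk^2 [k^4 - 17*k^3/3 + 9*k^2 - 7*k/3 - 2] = 12*k^2 - 34*k + 18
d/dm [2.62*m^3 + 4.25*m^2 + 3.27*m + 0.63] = 7.86*m^2 + 8.5*m + 3.27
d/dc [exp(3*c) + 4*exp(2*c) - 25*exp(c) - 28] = (3*exp(2*c) + 8*exp(c) - 25)*exp(c)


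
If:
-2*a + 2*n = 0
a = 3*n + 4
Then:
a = -2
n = -2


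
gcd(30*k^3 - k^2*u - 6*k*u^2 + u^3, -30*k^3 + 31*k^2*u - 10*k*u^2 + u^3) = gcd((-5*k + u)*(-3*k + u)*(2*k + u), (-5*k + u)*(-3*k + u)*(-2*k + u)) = 15*k^2 - 8*k*u + u^2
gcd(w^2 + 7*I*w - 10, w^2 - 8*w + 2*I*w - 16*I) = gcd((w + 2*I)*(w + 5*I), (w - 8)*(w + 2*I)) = w + 2*I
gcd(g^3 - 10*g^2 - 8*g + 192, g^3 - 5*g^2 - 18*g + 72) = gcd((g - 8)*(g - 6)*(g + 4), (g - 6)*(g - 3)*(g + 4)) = g^2 - 2*g - 24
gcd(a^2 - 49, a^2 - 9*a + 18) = 1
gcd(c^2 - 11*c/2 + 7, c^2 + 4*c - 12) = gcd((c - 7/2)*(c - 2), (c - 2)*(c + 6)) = c - 2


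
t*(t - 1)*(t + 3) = t^3 + 2*t^2 - 3*t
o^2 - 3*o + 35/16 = (o - 7/4)*(o - 5/4)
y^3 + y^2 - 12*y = y*(y - 3)*(y + 4)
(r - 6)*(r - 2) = r^2 - 8*r + 12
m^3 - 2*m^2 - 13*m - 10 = (m - 5)*(m + 1)*(m + 2)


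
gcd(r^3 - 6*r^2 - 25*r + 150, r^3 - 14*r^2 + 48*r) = r - 6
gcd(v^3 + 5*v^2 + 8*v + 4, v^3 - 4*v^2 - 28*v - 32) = v^2 + 4*v + 4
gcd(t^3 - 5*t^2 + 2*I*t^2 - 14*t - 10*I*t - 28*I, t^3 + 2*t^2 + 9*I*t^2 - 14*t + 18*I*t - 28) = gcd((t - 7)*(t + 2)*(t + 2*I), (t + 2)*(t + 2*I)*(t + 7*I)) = t^2 + t*(2 + 2*I) + 4*I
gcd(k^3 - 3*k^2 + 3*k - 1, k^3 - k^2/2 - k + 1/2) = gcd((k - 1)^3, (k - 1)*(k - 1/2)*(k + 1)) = k - 1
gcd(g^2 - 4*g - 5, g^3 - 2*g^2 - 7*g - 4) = g + 1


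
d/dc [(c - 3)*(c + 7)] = 2*c + 4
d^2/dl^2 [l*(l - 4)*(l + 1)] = 6*l - 6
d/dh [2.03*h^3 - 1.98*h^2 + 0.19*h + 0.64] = 6.09*h^2 - 3.96*h + 0.19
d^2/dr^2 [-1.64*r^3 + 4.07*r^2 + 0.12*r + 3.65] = 8.14 - 9.84*r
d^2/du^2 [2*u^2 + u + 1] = 4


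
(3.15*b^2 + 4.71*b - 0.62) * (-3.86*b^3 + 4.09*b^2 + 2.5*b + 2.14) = -12.159*b^5 - 5.2971*b^4 + 29.5321*b^3 + 15.9802*b^2 + 8.5294*b - 1.3268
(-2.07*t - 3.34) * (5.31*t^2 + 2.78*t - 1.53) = -10.9917*t^3 - 23.49*t^2 - 6.1181*t + 5.1102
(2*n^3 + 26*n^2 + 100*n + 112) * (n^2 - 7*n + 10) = 2*n^5 + 12*n^4 - 62*n^3 - 328*n^2 + 216*n + 1120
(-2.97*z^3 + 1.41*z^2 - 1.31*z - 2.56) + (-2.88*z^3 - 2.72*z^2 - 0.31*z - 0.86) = -5.85*z^3 - 1.31*z^2 - 1.62*z - 3.42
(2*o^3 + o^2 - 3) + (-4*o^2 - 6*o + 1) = 2*o^3 - 3*o^2 - 6*o - 2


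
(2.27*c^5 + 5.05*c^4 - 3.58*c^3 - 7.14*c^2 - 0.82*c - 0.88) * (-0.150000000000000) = -0.3405*c^5 - 0.7575*c^4 + 0.537*c^3 + 1.071*c^2 + 0.123*c + 0.132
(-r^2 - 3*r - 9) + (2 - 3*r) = -r^2 - 6*r - 7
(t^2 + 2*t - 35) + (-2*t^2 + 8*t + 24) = -t^2 + 10*t - 11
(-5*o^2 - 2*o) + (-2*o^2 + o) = -7*o^2 - o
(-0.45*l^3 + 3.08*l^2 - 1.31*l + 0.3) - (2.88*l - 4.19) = -0.45*l^3 + 3.08*l^2 - 4.19*l + 4.49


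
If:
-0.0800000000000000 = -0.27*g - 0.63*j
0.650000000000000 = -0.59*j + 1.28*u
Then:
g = 2.86691776522285 - 5.06214689265537*u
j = 2.16949152542373*u - 1.10169491525424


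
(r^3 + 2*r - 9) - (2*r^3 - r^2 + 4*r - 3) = -r^3 + r^2 - 2*r - 6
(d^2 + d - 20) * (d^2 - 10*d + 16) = d^4 - 9*d^3 - 14*d^2 + 216*d - 320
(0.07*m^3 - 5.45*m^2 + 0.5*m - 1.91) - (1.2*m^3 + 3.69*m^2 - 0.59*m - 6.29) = -1.13*m^3 - 9.14*m^2 + 1.09*m + 4.38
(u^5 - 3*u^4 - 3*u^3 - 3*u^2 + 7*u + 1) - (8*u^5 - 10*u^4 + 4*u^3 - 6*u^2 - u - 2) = -7*u^5 + 7*u^4 - 7*u^3 + 3*u^2 + 8*u + 3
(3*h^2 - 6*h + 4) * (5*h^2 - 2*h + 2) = 15*h^4 - 36*h^3 + 38*h^2 - 20*h + 8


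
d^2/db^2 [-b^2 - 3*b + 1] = -2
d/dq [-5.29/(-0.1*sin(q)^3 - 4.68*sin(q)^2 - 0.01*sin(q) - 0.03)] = (-49.5144*sin(q) + 0.7935*cos(2*q) - 0.8464)*cos(q)/(0.1*sin(q)^3 + 4.68*sin(q)^2 + 0.01*sin(q) + 0.03)^2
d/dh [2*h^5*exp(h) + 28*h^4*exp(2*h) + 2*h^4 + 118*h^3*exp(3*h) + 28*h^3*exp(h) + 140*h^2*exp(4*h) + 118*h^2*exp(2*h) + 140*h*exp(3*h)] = 2*h^5*exp(h) + 56*h^4*exp(2*h) + 10*h^4*exp(h) + 354*h^3*exp(3*h) + 112*h^3*exp(2*h) + 28*h^3*exp(h) + 8*h^3 + 560*h^2*exp(4*h) + 354*h^2*exp(3*h) + 236*h^2*exp(2*h) + 84*h^2*exp(h) + 280*h*exp(4*h) + 420*h*exp(3*h) + 236*h*exp(2*h) + 140*exp(3*h)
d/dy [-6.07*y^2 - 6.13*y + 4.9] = -12.14*y - 6.13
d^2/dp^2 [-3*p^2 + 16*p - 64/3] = -6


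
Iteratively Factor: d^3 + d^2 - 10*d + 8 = (d - 2)*(d^2 + 3*d - 4) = (d - 2)*(d + 4)*(d - 1)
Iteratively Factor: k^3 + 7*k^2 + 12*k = (k)*(k^2 + 7*k + 12) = k*(k + 3)*(k + 4)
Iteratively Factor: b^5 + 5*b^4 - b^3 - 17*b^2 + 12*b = (b + 4)*(b^4 + b^3 - 5*b^2 + 3*b) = (b + 3)*(b + 4)*(b^3 - 2*b^2 + b) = b*(b + 3)*(b + 4)*(b^2 - 2*b + 1) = b*(b - 1)*(b + 3)*(b + 4)*(b - 1)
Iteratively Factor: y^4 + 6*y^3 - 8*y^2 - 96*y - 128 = (y - 4)*(y^3 + 10*y^2 + 32*y + 32) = (y - 4)*(y + 4)*(y^2 + 6*y + 8) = (y - 4)*(y + 4)^2*(y + 2)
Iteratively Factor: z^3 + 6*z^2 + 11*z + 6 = (z + 2)*(z^2 + 4*z + 3) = (z + 2)*(z + 3)*(z + 1)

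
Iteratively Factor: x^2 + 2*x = (x)*(x + 2)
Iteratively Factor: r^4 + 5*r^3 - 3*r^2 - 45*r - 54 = (r + 3)*(r^3 + 2*r^2 - 9*r - 18) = (r + 3)^2*(r^2 - r - 6) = (r - 3)*(r + 3)^2*(r + 2)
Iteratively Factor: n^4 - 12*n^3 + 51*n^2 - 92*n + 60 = (n - 2)*(n^3 - 10*n^2 + 31*n - 30) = (n - 2)^2*(n^2 - 8*n + 15) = (n - 3)*(n - 2)^2*(n - 5)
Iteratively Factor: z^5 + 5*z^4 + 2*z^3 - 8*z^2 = (z)*(z^4 + 5*z^3 + 2*z^2 - 8*z) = z*(z + 4)*(z^3 + z^2 - 2*z) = z*(z - 1)*(z + 4)*(z^2 + 2*z) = z*(z - 1)*(z + 2)*(z + 4)*(z)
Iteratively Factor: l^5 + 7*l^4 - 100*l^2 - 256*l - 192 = (l + 4)*(l^4 + 3*l^3 - 12*l^2 - 52*l - 48) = (l + 2)*(l + 4)*(l^3 + l^2 - 14*l - 24) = (l + 2)^2*(l + 4)*(l^2 - l - 12) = (l + 2)^2*(l + 3)*(l + 4)*(l - 4)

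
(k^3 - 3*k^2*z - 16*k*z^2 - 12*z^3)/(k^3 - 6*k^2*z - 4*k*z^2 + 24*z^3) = (-k - z)/(-k + 2*z)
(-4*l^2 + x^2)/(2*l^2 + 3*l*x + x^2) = (-2*l + x)/(l + x)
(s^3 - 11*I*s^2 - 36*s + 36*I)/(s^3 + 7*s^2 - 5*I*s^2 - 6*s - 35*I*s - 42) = (s - 6*I)/(s + 7)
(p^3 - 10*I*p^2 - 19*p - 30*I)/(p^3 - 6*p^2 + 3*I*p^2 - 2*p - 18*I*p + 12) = (p^2 - 11*I*p - 30)/(p^2 + 2*p*(-3 + I) - 12*I)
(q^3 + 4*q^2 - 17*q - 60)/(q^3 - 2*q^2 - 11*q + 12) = (q + 5)/(q - 1)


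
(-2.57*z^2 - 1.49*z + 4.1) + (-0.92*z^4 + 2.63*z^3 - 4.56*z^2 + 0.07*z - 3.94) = -0.92*z^4 + 2.63*z^3 - 7.13*z^2 - 1.42*z + 0.16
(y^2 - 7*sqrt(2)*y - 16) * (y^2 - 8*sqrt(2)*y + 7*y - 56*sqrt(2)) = y^4 - 15*sqrt(2)*y^3 + 7*y^3 - 105*sqrt(2)*y^2 + 96*y^2 + 128*sqrt(2)*y + 672*y + 896*sqrt(2)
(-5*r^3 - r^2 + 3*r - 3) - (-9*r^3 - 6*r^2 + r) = 4*r^3 + 5*r^2 + 2*r - 3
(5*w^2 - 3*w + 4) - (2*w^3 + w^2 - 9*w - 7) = -2*w^3 + 4*w^2 + 6*w + 11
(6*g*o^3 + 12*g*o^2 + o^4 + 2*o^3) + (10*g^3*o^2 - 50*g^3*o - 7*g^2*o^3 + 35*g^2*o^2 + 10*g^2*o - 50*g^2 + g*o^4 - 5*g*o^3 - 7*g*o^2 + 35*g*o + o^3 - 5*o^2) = 10*g^3*o^2 - 50*g^3*o - 7*g^2*o^3 + 35*g^2*o^2 + 10*g^2*o - 50*g^2 + g*o^4 + g*o^3 + 5*g*o^2 + 35*g*o + o^4 + 3*o^3 - 5*o^2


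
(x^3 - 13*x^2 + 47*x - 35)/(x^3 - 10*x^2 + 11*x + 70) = (x - 1)/(x + 2)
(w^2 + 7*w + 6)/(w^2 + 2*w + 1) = (w + 6)/(w + 1)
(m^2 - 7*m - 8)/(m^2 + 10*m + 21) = (m^2 - 7*m - 8)/(m^2 + 10*m + 21)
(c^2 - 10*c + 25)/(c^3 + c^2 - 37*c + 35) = (c - 5)/(c^2 + 6*c - 7)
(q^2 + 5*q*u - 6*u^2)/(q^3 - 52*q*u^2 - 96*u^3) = (q - u)/(q^2 - 6*q*u - 16*u^2)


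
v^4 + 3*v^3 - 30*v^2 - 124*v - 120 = (v - 6)*(v + 2)^2*(v + 5)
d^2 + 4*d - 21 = (d - 3)*(d + 7)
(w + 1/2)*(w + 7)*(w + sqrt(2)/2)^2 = w^4 + sqrt(2)*w^3 + 15*w^3/2 + 4*w^2 + 15*sqrt(2)*w^2/2 + 15*w/4 + 7*sqrt(2)*w/2 + 7/4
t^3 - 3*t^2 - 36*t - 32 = (t - 8)*(t + 1)*(t + 4)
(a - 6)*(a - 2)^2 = a^3 - 10*a^2 + 28*a - 24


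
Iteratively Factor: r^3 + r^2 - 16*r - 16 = (r + 4)*(r^2 - 3*r - 4) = (r + 1)*(r + 4)*(r - 4)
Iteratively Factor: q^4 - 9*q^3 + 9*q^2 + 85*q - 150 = (q - 5)*(q^3 - 4*q^2 - 11*q + 30) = (q - 5)*(q - 2)*(q^2 - 2*q - 15) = (q - 5)*(q - 2)*(q + 3)*(q - 5)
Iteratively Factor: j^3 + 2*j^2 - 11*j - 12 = (j + 4)*(j^2 - 2*j - 3) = (j - 3)*(j + 4)*(j + 1)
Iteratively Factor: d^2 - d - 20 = (d + 4)*(d - 5)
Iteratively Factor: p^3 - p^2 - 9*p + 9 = (p - 3)*(p^2 + 2*p - 3) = (p - 3)*(p + 3)*(p - 1)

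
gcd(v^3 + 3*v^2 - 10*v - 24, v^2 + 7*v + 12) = v + 4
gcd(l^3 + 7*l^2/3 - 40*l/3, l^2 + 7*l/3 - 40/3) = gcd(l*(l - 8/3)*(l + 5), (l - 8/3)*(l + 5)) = l^2 + 7*l/3 - 40/3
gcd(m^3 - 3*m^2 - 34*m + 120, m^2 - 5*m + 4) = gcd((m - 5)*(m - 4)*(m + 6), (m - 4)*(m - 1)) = m - 4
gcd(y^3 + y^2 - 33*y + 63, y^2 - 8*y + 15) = y - 3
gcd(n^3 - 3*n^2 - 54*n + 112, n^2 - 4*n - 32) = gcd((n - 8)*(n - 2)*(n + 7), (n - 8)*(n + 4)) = n - 8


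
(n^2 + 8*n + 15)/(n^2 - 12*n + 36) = (n^2 + 8*n + 15)/(n^2 - 12*n + 36)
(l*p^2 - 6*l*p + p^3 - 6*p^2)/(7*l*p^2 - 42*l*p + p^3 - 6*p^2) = (l + p)/(7*l + p)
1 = 1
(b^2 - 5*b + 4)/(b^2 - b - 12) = (b - 1)/(b + 3)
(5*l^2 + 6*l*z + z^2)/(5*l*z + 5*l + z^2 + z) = (l + z)/(z + 1)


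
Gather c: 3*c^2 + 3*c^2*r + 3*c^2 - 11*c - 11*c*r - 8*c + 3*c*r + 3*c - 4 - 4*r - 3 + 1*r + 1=c^2*(3*r + 6) + c*(-8*r - 16) - 3*r - 6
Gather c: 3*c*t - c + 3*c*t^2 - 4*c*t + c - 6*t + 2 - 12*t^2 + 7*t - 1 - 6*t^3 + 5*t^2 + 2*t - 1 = c*(3*t^2 - t) - 6*t^3 - 7*t^2 + 3*t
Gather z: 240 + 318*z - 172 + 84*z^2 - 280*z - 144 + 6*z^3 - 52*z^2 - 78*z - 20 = 6*z^3 + 32*z^2 - 40*z - 96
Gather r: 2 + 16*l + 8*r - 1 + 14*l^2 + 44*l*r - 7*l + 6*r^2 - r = 14*l^2 + 9*l + 6*r^2 + r*(44*l + 7) + 1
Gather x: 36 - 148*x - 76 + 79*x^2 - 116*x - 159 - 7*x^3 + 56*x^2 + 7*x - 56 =-7*x^3 + 135*x^2 - 257*x - 255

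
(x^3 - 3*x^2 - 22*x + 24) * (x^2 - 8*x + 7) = x^5 - 11*x^4 + 9*x^3 + 179*x^2 - 346*x + 168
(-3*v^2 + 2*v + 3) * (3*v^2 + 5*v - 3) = -9*v^4 - 9*v^3 + 28*v^2 + 9*v - 9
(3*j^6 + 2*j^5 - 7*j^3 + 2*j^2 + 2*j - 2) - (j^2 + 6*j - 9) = 3*j^6 + 2*j^5 - 7*j^3 + j^2 - 4*j + 7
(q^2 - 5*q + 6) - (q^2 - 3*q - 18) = 24 - 2*q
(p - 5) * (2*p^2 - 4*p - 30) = 2*p^3 - 14*p^2 - 10*p + 150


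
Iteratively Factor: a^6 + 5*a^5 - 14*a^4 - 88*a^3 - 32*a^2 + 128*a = (a)*(a^5 + 5*a^4 - 14*a^3 - 88*a^2 - 32*a + 128) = a*(a - 1)*(a^4 + 6*a^3 - 8*a^2 - 96*a - 128) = a*(a - 1)*(a + 4)*(a^3 + 2*a^2 - 16*a - 32) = a*(a - 1)*(a + 2)*(a + 4)*(a^2 - 16) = a*(a - 1)*(a + 2)*(a + 4)^2*(a - 4)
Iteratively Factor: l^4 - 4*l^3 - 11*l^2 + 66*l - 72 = (l - 3)*(l^3 - l^2 - 14*l + 24) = (l - 3)*(l - 2)*(l^2 + l - 12) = (l - 3)^2*(l - 2)*(l + 4)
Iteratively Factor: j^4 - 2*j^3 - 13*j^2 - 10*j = (j + 2)*(j^3 - 4*j^2 - 5*j) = (j - 5)*(j + 2)*(j^2 + j) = j*(j - 5)*(j + 2)*(j + 1)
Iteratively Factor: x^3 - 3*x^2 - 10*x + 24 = (x - 2)*(x^2 - x - 12) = (x - 2)*(x + 3)*(x - 4)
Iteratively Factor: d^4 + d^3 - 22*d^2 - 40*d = (d - 5)*(d^3 + 6*d^2 + 8*d) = (d - 5)*(d + 4)*(d^2 + 2*d) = (d - 5)*(d + 2)*(d + 4)*(d)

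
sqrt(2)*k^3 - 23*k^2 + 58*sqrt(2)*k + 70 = (k - 7*sqrt(2))*(k - 5*sqrt(2))*(sqrt(2)*k + 1)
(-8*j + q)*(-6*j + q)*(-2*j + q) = -96*j^3 + 76*j^2*q - 16*j*q^2 + q^3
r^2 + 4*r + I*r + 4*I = (r + 4)*(r + I)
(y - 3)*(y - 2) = y^2 - 5*y + 6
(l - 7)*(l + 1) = l^2 - 6*l - 7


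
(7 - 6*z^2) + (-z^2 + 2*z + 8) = -7*z^2 + 2*z + 15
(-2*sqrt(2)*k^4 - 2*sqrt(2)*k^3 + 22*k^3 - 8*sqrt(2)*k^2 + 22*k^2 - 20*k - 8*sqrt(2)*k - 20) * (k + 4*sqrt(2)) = -2*sqrt(2)*k^5 - 2*sqrt(2)*k^4 + 6*k^4 + 6*k^3 + 80*sqrt(2)*k^3 - 84*k^2 + 80*sqrt(2)*k^2 - 80*sqrt(2)*k - 84*k - 80*sqrt(2)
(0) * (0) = 0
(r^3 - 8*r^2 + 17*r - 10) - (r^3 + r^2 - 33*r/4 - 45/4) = -9*r^2 + 101*r/4 + 5/4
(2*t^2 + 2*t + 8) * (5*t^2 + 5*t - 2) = 10*t^4 + 20*t^3 + 46*t^2 + 36*t - 16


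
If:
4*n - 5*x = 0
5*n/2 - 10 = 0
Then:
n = 4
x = 16/5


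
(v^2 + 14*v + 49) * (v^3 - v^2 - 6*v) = v^5 + 13*v^4 + 29*v^3 - 133*v^2 - 294*v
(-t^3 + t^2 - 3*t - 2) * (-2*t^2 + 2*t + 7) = 2*t^5 - 4*t^4 + t^3 + 5*t^2 - 25*t - 14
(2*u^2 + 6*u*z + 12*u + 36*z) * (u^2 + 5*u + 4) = 2*u^4 + 6*u^3*z + 22*u^3 + 66*u^2*z + 68*u^2 + 204*u*z + 48*u + 144*z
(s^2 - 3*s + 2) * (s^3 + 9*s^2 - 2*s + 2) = s^5 + 6*s^4 - 27*s^3 + 26*s^2 - 10*s + 4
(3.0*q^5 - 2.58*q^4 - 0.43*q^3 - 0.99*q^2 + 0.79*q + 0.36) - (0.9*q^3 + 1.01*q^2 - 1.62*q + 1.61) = 3.0*q^5 - 2.58*q^4 - 1.33*q^3 - 2.0*q^2 + 2.41*q - 1.25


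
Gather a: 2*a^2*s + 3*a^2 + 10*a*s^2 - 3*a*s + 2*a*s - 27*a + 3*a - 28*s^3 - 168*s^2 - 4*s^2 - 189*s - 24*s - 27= a^2*(2*s + 3) + a*(10*s^2 - s - 24) - 28*s^3 - 172*s^2 - 213*s - 27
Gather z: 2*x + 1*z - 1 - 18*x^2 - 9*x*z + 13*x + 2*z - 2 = -18*x^2 + 15*x + z*(3 - 9*x) - 3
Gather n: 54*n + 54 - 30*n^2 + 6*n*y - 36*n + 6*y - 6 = -30*n^2 + n*(6*y + 18) + 6*y + 48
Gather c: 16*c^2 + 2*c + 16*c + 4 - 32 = 16*c^2 + 18*c - 28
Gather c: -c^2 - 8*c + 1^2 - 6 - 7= -c^2 - 8*c - 12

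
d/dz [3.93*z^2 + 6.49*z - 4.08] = 7.86*z + 6.49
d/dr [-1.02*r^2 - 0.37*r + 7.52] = -2.04*r - 0.37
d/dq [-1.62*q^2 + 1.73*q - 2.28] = 1.73 - 3.24*q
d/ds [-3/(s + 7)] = 3/(s + 7)^2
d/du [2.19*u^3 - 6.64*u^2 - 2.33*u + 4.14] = 6.57*u^2 - 13.28*u - 2.33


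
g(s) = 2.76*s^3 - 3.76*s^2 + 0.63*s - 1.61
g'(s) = 8.28*s^2 - 7.52*s + 0.63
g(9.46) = 2004.45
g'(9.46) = 670.48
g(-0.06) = -1.66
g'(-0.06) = 1.11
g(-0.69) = -4.74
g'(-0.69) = 9.76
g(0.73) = -2.08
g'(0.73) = -0.45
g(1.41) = -0.46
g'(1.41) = 6.49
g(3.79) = 97.02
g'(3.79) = 91.06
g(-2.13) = -46.68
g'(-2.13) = 54.21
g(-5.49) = -575.09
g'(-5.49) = 291.47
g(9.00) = 1711.54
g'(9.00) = 603.63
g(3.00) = 40.96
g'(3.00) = 52.59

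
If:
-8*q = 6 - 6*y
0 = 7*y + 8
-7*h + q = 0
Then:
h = -45/196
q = -45/28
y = -8/7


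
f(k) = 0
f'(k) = 0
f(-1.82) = 0.00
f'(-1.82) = 0.00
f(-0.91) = 0.00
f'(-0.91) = 0.00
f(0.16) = 0.00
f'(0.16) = 0.00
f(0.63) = 0.00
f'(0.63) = 0.00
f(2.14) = 0.00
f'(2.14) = 0.00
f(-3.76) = 0.00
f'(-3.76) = 0.00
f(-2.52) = 0.00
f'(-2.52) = 0.00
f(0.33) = 0.00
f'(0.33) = 0.00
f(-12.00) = 0.00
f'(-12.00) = 0.00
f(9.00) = 0.00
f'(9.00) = 0.00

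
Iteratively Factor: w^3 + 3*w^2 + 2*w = (w)*(w^2 + 3*w + 2) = w*(w + 2)*(w + 1)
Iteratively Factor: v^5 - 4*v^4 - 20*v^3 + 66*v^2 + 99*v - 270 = (v + 3)*(v^4 - 7*v^3 + v^2 + 63*v - 90) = (v - 2)*(v + 3)*(v^3 - 5*v^2 - 9*v + 45) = (v - 3)*(v - 2)*(v + 3)*(v^2 - 2*v - 15) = (v - 5)*(v - 3)*(v - 2)*(v + 3)*(v + 3)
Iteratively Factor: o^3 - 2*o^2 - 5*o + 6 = (o - 3)*(o^2 + o - 2) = (o - 3)*(o - 1)*(o + 2)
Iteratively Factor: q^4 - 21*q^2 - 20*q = (q + 4)*(q^3 - 4*q^2 - 5*q) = (q + 1)*(q + 4)*(q^2 - 5*q) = (q - 5)*(q + 1)*(q + 4)*(q)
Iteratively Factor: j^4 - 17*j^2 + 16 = (j + 4)*(j^3 - 4*j^2 - j + 4) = (j - 1)*(j + 4)*(j^2 - 3*j - 4) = (j - 1)*(j + 1)*(j + 4)*(j - 4)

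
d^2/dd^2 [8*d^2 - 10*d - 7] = 16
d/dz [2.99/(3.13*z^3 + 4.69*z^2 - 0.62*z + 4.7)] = (-28.0761*z^2 - 28.0462*z + 1.8538)/(3.13*z^3 + 4.69*z^2 - 0.62*z + 4.7)^2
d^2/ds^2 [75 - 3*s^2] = -6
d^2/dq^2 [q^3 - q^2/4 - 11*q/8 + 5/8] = 6*q - 1/2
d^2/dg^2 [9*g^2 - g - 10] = 18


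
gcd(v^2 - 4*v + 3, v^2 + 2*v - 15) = v - 3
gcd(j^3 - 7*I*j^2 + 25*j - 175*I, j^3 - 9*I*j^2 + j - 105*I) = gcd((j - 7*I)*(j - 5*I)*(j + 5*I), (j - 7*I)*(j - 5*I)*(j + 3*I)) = j^2 - 12*I*j - 35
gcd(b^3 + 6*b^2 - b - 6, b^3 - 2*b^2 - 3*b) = b + 1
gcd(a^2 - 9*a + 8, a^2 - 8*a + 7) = a - 1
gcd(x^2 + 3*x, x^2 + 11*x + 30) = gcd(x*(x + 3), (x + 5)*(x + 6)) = 1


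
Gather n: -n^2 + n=-n^2 + n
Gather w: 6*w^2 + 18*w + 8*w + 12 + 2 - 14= 6*w^2 + 26*w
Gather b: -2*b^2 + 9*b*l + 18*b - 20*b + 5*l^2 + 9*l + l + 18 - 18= -2*b^2 + b*(9*l - 2) + 5*l^2 + 10*l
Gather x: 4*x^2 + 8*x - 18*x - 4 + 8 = 4*x^2 - 10*x + 4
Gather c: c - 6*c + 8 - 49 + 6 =-5*c - 35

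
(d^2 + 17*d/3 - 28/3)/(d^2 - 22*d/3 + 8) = (d + 7)/(d - 6)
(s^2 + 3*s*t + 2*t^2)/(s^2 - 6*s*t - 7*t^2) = (s + 2*t)/(s - 7*t)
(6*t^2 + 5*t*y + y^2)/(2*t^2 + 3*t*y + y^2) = (3*t + y)/(t + y)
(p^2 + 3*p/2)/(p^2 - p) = (p + 3/2)/(p - 1)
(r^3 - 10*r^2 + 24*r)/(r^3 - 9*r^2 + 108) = r*(r - 4)/(r^2 - 3*r - 18)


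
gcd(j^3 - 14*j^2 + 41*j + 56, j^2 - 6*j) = 1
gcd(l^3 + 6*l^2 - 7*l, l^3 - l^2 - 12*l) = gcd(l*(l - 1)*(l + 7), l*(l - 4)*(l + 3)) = l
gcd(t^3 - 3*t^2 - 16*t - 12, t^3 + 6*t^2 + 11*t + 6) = t^2 + 3*t + 2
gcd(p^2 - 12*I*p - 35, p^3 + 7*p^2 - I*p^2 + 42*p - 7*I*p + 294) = p - 7*I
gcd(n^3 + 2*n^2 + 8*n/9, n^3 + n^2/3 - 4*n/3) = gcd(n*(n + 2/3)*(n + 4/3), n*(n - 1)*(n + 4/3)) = n^2 + 4*n/3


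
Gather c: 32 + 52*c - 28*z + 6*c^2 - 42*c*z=6*c^2 + c*(52 - 42*z) - 28*z + 32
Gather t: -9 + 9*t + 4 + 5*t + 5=14*t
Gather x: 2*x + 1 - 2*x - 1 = 0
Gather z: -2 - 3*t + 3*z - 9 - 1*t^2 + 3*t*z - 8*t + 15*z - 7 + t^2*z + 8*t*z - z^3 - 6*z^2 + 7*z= -t^2 - 11*t - z^3 - 6*z^2 + z*(t^2 + 11*t + 25) - 18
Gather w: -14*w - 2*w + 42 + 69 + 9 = 120 - 16*w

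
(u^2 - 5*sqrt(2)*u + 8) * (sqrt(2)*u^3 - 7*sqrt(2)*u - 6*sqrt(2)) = sqrt(2)*u^5 - 10*u^4 + sqrt(2)*u^3 - 6*sqrt(2)*u^2 + 70*u^2 - 56*sqrt(2)*u + 60*u - 48*sqrt(2)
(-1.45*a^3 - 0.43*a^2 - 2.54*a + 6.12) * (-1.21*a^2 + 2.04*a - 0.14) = 1.7545*a^5 - 2.4377*a^4 + 2.3992*a^3 - 12.5266*a^2 + 12.8404*a - 0.8568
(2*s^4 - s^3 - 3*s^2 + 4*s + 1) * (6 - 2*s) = -4*s^5 + 14*s^4 - 26*s^2 + 22*s + 6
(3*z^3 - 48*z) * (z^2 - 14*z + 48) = 3*z^5 - 42*z^4 + 96*z^3 + 672*z^2 - 2304*z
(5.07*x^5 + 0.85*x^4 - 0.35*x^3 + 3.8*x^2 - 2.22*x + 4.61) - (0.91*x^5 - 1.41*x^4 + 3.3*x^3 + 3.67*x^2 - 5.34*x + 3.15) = 4.16*x^5 + 2.26*x^4 - 3.65*x^3 + 0.13*x^2 + 3.12*x + 1.46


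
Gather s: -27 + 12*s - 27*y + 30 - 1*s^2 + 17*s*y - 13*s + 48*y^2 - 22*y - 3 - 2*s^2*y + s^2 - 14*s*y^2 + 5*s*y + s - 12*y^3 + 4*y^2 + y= -2*s^2*y + s*(-14*y^2 + 22*y) - 12*y^3 + 52*y^2 - 48*y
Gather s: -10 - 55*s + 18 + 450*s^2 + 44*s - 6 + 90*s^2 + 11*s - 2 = 540*s^2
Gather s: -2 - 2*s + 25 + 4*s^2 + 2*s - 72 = 4*s^2 - 49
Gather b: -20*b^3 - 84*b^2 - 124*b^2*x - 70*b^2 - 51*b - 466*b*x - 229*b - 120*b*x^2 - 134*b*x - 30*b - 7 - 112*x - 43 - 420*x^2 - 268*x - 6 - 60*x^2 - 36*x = -20*b^3 + b^2*(-124*x - 154) + b*(-120*x^2 - 600*x - 310) - 480*x^2 - 416*x - 56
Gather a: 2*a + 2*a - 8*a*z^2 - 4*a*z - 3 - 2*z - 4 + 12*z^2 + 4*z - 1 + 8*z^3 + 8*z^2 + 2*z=a*(-8*z^2 - 4*z + 4) + 8*z^3 + 20*z^2 + 4*z - 8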